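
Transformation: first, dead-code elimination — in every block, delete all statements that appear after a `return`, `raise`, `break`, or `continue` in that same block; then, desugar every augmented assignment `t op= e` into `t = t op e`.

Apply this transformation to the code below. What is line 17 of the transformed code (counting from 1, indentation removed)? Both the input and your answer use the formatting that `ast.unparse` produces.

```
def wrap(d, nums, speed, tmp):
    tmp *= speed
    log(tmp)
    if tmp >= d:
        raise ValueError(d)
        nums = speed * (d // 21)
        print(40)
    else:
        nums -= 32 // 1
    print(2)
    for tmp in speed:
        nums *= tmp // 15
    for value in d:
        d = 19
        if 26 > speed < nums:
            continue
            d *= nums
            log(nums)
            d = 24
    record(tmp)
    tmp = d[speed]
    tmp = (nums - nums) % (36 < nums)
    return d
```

tmp = (nums - nums) % (36 < nums)

Transformed code:
def wrap(d, nums, speed, tmp):
    tmp = tmp * speed
    log(tmp)
    if tmp >= d:
        raise ValueError(d)
    else:
        nums = nums - 32 // 1
    print(2)
    for tmp in speed:
        nums = nums * (tmp // 15)
    for value in d:
        d = 19
        if 26 > speed < nums:
            continue
    record(tmp)
    tmp = d[speed]
    tmp = (nums - nums) % (36 < nums)
    return d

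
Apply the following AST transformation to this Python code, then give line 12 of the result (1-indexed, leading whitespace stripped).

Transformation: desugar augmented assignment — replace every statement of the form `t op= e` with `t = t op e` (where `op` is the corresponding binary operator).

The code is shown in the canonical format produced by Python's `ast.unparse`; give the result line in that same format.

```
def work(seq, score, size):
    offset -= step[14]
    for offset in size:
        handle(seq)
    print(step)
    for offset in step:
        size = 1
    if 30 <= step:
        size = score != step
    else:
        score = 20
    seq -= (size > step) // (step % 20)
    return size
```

seq = seq - (size > step) // (step % 20)

Transformed code:
def work(seq, score, size):
    offset = offset - step[14]
    for offset in size:
        handle(seq)
    print(step)
    for offset in step:
        size = 1
    if 30 <= step:
        size = score != step
    else:
        score = 20
    seq = seq - (size > step) // (step % 20)
    return size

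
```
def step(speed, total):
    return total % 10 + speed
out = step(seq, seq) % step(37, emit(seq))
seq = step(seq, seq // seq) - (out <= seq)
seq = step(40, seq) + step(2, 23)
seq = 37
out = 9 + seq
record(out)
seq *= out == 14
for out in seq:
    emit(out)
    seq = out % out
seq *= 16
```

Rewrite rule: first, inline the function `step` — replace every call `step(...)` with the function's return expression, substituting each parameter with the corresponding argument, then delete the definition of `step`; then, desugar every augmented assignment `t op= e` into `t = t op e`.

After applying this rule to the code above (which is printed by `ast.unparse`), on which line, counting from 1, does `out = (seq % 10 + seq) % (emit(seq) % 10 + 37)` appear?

1

Transformed code:
out = (seq % 10 + seq) % (emit(seq) % 10 + 37)
seq = seq // seq % 10 + seq - (out <= seq)
seq = seq % 10 + 40 + (23 % 10 + 2)
seq = 37
out = 9 + seq
record(out)
seq = seq * (out == 14)
for out in seq:
    emit(out)
    seq = out % out
seq = seq * 16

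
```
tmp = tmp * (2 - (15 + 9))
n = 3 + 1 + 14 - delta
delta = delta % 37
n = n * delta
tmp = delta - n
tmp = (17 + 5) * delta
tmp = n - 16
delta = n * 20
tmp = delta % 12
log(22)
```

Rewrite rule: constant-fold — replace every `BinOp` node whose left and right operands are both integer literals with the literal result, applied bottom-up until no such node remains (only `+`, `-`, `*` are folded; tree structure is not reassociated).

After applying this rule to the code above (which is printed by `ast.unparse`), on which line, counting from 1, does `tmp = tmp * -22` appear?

1

Transformed code:
tmp = tmp * -22
n = 18 - delta
delta = delta % 37
n = n * delta
tmp = delta - n
tmp = 22 * delta
tmp = n - 16
delta = n * 20
tmp = delta % 12
log(22)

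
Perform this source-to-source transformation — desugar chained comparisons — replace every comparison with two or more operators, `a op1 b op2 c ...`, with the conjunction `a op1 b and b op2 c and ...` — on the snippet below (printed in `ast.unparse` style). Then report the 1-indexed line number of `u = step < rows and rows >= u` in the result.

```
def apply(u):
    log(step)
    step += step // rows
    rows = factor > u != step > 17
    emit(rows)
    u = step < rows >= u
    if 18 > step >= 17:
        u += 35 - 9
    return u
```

6

Transformed code:
def apply(u):
    log(step)
    step += step // rows
    rows = factor > u and u != step and (step > 17)
    emit(rows)
    u = step < rows and rows >= u
    if 18 > step and step >= 17:
        u += 35 - 9
    return u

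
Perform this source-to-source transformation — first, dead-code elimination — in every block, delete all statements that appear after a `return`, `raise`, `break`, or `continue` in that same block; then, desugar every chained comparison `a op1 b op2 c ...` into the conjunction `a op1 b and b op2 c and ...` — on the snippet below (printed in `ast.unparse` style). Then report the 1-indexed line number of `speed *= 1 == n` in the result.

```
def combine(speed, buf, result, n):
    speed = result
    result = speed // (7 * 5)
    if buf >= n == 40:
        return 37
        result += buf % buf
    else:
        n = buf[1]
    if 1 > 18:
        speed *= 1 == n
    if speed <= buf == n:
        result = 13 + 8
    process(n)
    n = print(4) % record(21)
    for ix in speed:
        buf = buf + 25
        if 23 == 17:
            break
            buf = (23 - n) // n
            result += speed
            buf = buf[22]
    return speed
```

9

Transformed code:
def combine(speed, buf, result, n):
    speed = result
    result = speed // (7 * 5)
    if buf >= n and n == 40:
        return 37
    else:
        n = buf[1]
    if 1 > 18:
        speed *= 1 == n
    if speed <= buf and buf == n:
        result = 13 + 8
    process(n)
    n = print(4) % record(21)
    for ix in speed:
        buf = buf + 25
        if 23 == 17:
            break
    return speed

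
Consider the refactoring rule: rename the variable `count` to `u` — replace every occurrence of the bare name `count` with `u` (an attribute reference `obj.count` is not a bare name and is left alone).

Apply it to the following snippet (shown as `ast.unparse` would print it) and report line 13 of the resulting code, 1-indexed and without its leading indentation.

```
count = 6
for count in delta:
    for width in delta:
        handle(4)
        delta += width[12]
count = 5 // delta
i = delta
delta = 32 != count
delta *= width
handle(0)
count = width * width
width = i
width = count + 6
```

Transformed code:
u = 6
for u in delta:
    for width in delta:
        handle(4)
        delta += width[12]
u = 5 // delta
i = delta
delta = 32 != u
delta *= width
handle(0)
u = width * width
width = i
width = u + 6

width = u + 6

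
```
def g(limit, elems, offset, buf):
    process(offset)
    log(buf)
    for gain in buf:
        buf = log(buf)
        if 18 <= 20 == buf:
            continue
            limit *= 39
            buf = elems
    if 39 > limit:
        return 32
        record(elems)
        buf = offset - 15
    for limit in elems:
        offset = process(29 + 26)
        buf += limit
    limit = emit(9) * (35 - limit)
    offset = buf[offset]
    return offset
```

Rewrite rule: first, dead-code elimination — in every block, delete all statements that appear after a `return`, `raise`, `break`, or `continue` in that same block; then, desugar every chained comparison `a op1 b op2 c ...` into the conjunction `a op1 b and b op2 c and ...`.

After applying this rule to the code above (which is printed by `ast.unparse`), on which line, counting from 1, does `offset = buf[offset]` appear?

14

Transformed code:
def g(limit, elems, offset, buf):
    process(offset)
    log(buf)
    for gain in buf:
        buf = log(buf)
        if 18 <= 20 and 20 == buf:
            continue
    if 39 > limit:
        return 32
    for limit in elems:
        offset = process(29 + 26)
        buf += limit
    limit = emit(9) * (35 - limit)
    offset = buf[offset]
    return offset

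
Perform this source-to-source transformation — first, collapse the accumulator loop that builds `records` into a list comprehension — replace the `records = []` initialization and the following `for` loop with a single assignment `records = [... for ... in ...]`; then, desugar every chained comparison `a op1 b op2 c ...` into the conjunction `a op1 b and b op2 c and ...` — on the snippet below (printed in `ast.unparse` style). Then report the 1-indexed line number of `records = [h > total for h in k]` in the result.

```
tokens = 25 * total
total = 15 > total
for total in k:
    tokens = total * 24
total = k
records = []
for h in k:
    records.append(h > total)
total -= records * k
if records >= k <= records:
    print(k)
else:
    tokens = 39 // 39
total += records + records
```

Transformed code:
tokens = 25 * total
total = 15 > total
for total in k:
    tokens = total * 24
total = k
records = [h > total for h in k]
total -= records * k
if records >= k and k <= records:
    print(k)
else:
    tokens = 39 // 39
total += records + records

6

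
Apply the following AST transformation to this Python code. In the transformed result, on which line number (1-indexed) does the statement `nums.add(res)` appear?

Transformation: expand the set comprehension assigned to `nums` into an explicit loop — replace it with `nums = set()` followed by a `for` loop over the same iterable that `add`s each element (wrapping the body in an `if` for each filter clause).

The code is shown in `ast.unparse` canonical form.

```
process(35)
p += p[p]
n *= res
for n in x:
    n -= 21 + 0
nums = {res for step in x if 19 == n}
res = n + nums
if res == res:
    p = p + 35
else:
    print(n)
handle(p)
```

9

Transformed code:
process(35)
p += p[p]
n *= res
for n in x:
    n -= 21 + 0
nums = set()
for step in x:
    if 19 == n:
        nums.add(res)
res = n + nums
if res == res:
    p = p + 35
else:
    print(n)
handle(p)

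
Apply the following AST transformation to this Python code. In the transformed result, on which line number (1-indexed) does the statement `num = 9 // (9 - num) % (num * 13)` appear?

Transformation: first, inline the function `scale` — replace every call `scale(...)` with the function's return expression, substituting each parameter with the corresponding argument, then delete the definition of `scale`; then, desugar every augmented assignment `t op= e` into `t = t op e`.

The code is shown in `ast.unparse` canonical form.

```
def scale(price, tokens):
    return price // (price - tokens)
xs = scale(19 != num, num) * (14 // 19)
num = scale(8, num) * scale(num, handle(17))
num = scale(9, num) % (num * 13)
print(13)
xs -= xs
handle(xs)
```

3

Transformed code:
xs = (19 != num) // ((19 != num) - num) * (14 // 19)
num = 8 // (8 - num) * (num // (num - handle(17)))
num = 9 // (9 - num) % (num * 13)
print(13)
xs = xs - xs
handle(xs)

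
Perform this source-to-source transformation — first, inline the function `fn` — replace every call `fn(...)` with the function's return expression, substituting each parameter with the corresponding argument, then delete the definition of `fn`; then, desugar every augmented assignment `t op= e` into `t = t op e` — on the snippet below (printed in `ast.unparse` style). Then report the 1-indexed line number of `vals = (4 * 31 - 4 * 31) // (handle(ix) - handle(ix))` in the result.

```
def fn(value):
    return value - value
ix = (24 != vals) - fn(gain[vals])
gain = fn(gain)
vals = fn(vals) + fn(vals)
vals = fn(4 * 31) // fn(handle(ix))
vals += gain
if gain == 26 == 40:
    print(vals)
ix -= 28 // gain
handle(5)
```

Transformed code:
ix = (24 != vals) - (gain[vals] - gain[vals])
gain = gain - gain
vals = vals - vals + (vals - vals)
vals = (4 * 31 - 4 * 31) // (handle(ix) - handle(ix))
vals = vals + gain
if gain == 26 == 40:
    print(vals)
ix = ix - 28 // gain
handle(5)

4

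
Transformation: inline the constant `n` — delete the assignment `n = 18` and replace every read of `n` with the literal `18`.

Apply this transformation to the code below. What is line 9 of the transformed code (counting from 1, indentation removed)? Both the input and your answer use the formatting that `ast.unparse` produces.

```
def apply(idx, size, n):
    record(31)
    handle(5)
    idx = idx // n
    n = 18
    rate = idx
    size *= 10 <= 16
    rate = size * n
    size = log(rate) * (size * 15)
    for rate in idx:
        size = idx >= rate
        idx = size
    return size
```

Transformed code:
def apply(idx, size, n):
    record(31)
    handle(5)
    idx = idx // 18
    rate = idx
    size *= 10 <= 16
    rate = size * 18
    size = log(rate) * (size * 15)
    for rate in idx:
        size = idx >= rate
        idx = size
    return size

for rate in idx:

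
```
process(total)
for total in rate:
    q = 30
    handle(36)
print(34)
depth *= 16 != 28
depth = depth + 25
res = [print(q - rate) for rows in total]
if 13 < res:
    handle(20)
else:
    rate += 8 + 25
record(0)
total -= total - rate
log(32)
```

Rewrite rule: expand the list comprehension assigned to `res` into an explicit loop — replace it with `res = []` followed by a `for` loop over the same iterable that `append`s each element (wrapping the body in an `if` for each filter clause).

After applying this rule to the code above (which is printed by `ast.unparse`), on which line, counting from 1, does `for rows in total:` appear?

9

Transformed code:
process(total)
for total in rate:
    q = 30
    handle(36)
print(34)
depth *= 16 != 28
depth = depth + 25
res = []
for rows in total:
    res.append(print(q - rate))
if 13 < res:
    handle(20)
else:
    rate += 8 + 25
record(0)
total -= total - rate
log(32)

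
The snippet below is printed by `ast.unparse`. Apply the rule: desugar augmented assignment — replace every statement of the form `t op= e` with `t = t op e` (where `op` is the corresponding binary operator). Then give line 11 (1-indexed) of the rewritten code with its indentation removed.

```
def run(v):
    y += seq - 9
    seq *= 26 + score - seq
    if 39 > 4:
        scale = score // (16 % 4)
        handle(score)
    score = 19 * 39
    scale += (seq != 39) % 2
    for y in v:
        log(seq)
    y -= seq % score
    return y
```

y = y - seq % score

Transformed code:
def run(v):
    y = y + (seq - 9)
    seq = seq * (26 + score - seq)
    if 39 > 4:
        scale = score // (16 % 4)
        handle(score)
    score = 19 * 39
    scale = scale + (seq != 39) % 2
    for y in v:
        log(seq)
    y = y - seq % score
    return y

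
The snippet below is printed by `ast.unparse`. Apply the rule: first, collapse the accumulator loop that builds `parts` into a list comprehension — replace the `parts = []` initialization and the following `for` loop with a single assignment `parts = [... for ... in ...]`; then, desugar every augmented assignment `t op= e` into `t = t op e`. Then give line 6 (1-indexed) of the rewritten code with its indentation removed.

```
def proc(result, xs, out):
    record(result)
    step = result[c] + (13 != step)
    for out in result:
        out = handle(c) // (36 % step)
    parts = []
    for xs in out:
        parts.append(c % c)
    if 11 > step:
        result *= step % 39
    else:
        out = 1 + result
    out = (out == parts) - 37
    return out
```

Transformed code:
def proc(result, xs, out):
    record(result)
    step = result[c] + (13 != step)
    for out in result:
        out = handle(c) // (36 % step)
    parts = [c % c for xs in out]
    if 11 > step:
        result = result * (step % 39)
    else:
        out = 1 + result
    out = (out == parts) - 37
    return out

parts = [c % c for xs in out]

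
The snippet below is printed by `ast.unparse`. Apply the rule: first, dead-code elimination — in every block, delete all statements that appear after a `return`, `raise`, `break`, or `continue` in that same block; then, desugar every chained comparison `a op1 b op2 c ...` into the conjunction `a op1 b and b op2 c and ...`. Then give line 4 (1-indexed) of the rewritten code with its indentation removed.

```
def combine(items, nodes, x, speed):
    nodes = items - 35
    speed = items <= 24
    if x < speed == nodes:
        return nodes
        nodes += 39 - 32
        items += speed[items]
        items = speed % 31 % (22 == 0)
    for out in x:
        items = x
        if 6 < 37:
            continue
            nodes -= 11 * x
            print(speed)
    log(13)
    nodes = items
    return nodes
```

if x < speed and speed == nodes:

Transformed code:
def combine(items, nodes, x, speed):
    nodes = items - 35
    speed = items <= 24
    if x < speed and speed == nodes:
        return nodes
    for out in x:
        items = x
        if 6 < 37:
            continue
    log(13)
    nodes = items
    return nodes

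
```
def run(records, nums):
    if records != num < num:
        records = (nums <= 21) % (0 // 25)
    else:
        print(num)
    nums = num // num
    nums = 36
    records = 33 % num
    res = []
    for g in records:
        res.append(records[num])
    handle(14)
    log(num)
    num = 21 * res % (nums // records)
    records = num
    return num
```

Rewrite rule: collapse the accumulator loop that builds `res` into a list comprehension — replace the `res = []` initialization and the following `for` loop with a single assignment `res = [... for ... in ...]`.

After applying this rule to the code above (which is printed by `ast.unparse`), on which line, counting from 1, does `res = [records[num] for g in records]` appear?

9

Transformed code:
def run(records, nums):
    if records != num < num:
        records = (nums <= 21) % (0 // 25)
    else:
        print(num)
    nums = num // num
    nums = 36
    records = 33 % num
    res = [records[num] for g in records]
    handle(14)
    log(num)
    num = 21 * res % (nums // records)
    records = num
    return num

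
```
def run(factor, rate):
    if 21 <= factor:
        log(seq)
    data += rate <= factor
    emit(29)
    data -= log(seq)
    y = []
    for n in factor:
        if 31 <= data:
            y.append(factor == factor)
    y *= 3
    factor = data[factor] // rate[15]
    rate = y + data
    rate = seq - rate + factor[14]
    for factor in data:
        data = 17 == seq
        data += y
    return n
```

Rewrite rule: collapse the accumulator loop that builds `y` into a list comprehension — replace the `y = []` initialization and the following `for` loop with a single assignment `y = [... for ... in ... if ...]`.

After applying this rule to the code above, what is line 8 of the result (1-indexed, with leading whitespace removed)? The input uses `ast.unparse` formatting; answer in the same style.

Transformed code:
def run(factor, rate):
    if 21 <= factor:
        log(seq)
    data += rate <= factor
    emit(29)
    data -= log(seq)
    y = [factor == factor for n in factor if 31 <= data]
    y *= 3
    factor = data[factor] // rate[15]
    rate = y + data
    rate = seq - rate + factor[14]
    for factor in data:
        data = 17 == seq
        data += y
    return n

y *= 3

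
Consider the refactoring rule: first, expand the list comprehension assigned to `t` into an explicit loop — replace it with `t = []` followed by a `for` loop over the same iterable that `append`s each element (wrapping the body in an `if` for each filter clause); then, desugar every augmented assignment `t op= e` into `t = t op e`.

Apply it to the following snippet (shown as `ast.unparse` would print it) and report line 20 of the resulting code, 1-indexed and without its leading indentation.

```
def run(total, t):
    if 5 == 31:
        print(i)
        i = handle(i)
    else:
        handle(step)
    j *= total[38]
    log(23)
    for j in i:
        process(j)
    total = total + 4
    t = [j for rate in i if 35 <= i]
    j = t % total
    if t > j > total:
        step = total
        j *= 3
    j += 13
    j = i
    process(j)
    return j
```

j = j + 13

Transformed code:
def run(total, t):
    if 5 == 31:
        print(i)
        i = handle(i)
    else:
        handle(step)
    j = j * total[38]
    log(23)
    for j in i:
        process(j)
    total = total + 4
    t = []
    for rate in i:
        if 35 <= i:
            t.append(j)
    j = t % total
    if t > j > total:
        step = total
        j = j * 3
    j = j + 13
    j = i
    process(j)
    return j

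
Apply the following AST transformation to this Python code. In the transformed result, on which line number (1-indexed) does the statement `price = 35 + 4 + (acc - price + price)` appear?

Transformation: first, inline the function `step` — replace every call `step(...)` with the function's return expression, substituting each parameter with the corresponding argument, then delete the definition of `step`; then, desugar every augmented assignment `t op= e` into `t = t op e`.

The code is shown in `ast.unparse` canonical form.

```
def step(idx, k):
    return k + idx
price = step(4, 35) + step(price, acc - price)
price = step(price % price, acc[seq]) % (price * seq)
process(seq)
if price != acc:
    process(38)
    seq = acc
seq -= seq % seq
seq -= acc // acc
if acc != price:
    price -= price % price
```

Transformed code:
price = 35 + 4 + (acc - price + price)
price = (acc[seq] + price % price) % (price * seq)
process(seq)
if price != acc:
    process(38)
    seq = acc
seq = seq - seq % seq
seq = seq - acc // acc
if acc != price:
    price = price - price % price

1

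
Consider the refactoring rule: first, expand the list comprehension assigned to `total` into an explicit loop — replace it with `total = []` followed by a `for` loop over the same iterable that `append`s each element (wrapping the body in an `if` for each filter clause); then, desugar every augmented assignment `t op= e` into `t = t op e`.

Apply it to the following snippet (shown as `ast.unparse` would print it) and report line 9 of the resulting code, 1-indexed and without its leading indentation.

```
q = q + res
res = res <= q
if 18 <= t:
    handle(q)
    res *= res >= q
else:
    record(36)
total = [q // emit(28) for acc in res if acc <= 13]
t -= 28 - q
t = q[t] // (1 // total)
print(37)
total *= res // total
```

for acc in res:

Transformed code:
q = q + res
res = res <= q
if 18 <= t:
    handle(q)
    res = res * (res >= q)
else:
    record(36)
total = []
for acc in res:
    if acc <= 13:
        total.append(q // emit(28))
t = t - (28 - q)
t = q[t] // (1 // total)
print(37)
total = total * (res // total)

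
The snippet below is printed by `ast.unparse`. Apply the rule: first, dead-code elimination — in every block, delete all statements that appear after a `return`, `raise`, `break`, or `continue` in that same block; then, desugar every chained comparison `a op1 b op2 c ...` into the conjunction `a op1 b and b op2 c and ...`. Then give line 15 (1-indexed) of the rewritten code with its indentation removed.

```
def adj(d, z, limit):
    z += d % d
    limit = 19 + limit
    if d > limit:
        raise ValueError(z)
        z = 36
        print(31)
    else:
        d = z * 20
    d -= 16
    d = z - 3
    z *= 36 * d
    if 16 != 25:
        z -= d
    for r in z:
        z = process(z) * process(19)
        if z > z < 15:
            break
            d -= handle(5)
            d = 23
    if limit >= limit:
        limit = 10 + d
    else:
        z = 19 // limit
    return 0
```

if z > z and z < 15:

Transformed code:
def adj(d, z, limit):
    z += d % d
    limit = 19 + limit
    if d > limit:
        raise ValueError(z)
    else:
        d = z * 20
    d -= 16
    d = z - 3
    z *= 36 * d
    if 16 != 25:
        z -= d
    for r in z:
        z = process(z) * process(19)
        if z > z and z < 15:
            break
    if limit >= limit:
        limit = 10 + d
    else:
        z = 19 // limit
    return 0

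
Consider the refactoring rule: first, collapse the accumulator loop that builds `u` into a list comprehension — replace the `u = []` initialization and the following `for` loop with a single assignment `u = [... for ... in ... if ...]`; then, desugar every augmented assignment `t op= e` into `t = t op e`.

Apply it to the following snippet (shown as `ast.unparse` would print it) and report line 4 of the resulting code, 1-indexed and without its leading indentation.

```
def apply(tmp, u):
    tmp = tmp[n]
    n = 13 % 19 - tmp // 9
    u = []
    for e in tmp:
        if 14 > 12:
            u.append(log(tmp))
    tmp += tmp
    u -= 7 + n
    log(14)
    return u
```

Transformed code:
def apply(tmp, u):
    tmp = tmp[n]
    n = 13 % 19 - tmp // 9
    u = [log(tmp) for e in tmp if 14 > 12]
    tmp = tmp + tmp
    u = u - (7 + n)
    log(14)
    return u

u = [log(tmp) for e in tmp if 14 > 12]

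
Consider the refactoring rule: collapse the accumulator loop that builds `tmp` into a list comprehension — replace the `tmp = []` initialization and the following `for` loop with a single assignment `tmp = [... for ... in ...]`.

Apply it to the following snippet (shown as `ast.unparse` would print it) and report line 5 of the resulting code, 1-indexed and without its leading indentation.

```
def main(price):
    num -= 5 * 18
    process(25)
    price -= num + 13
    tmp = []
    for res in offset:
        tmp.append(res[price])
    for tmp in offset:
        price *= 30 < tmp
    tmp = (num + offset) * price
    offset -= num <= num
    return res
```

Transformed code:
def main(price):
    num -= 5 * 18
    process(25)
    price -= num + 13
    tmp = [res[price] for res in offset]
    for tmp in offset:
        price *= 30 < tmp
    tmp = (num + offset) * price
    offset -= num <= num
    return res

tmp = [res[price] for res in offset]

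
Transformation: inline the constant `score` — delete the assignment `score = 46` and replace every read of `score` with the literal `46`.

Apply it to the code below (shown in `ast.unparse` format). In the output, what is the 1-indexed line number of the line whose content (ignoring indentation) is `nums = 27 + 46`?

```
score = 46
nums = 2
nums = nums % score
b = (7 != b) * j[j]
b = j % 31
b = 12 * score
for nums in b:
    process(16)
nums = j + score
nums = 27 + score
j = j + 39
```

Transformed code:
nums = 2
nums = nums % 46
b = (7 != b) * j[j]
b = j % 31
b = 12 * 46
for nums in b:
    process(16)
nums = j + 46
nums = 27 + 46
j = j + 39

9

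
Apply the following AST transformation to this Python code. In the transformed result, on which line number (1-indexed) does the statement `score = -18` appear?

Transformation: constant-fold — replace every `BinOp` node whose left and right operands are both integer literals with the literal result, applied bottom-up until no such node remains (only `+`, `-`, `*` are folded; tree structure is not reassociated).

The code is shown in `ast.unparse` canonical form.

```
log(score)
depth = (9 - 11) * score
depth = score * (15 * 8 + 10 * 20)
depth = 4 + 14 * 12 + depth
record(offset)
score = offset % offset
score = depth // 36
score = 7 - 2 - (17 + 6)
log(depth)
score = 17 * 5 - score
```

Transformed code:
log(score)
depth = -2 * score
depth = score * 320
depth = 172 + depth
record(offset)
score = offset % offset
score = depth // 36
score = -18
log(depth)
score = 85 - score

8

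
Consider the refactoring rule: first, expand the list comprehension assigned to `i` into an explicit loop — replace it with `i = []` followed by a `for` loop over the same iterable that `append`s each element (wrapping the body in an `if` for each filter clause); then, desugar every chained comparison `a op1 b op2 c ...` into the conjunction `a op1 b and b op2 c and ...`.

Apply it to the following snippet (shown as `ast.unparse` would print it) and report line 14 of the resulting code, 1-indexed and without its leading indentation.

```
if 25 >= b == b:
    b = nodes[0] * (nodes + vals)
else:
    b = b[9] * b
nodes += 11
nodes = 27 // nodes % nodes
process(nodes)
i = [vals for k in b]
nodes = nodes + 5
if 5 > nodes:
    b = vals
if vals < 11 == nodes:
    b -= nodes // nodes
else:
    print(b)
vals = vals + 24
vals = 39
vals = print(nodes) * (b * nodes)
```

if vals < 11 and 11 == nodes:

Transformed code:
if 25 >= b and b == b:
    b = nodes[0] * (nodes + vals)
else:
    b = b[9] * b
nodes += 11
nodes = 27 // nodes % nodes
process(nodes)
i = []
for k in b:
    i.append(vals)
nodes = nodes + 5
if 5 > nodes:
    b = vals
if vals < 11 and 11 == nodes:
    b -= nodes // nodes
else:
    print(b)
vals = vals + 24
vals = 39
vals = print(nodes) * (b * nodes)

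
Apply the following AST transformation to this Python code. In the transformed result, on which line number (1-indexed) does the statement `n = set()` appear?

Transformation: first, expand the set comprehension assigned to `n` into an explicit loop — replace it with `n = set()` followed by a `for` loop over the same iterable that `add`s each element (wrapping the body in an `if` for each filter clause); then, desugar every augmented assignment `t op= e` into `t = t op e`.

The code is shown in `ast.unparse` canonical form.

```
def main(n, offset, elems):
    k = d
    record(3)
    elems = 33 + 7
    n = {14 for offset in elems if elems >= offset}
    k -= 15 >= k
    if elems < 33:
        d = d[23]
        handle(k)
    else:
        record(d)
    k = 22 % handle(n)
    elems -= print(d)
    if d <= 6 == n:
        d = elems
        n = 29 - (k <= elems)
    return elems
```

5

Transformed code:
def main(n, offset, elems):
    k = d
    record(3)
    elems = 33 + 7
    n = set()
    for offset in elems:
        if elems >= offset:
            n.add(14)
    k = k - (15 >= k)
    if elems < 33:
        d = d[23]
        handle(k)
    else:
        record(d)
    k = 22 % handle(n)
    elems = elems - print(d)
    if d <= 6 == n:
        d = elems
        n = 29 - (k <= elems)
    return elems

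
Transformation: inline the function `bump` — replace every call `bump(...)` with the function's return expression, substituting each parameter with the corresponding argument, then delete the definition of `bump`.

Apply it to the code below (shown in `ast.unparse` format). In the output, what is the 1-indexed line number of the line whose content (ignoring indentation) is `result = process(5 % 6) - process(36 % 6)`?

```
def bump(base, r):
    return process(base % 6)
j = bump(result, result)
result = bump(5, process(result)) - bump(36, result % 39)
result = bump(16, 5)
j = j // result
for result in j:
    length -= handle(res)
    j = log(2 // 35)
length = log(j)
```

Transformed code:
j = process(result % 6)
result = process(5 % 6) - process(36 % 6)
result = process(16 % 6)
j = j // result
for result in j:
    length -= handle(res)
    j = log(2 // 35)
length = log(j)

2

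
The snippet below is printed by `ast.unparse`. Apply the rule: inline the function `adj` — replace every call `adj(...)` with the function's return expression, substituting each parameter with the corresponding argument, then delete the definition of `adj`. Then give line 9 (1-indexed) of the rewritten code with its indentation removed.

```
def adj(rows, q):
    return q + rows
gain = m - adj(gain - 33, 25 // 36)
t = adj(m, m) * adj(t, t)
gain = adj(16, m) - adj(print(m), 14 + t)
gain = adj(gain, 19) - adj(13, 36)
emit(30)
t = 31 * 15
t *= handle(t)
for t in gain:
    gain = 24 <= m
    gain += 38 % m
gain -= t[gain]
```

Transformed code:
gain = m - (25 // 36 + (gain - 33))
t = (m + m) * (t + t)
gain = m + 16 - (14 + t + print(m))
gain = 19 + gain - (36 + 13)
emit(30)
t = 31 * 15
t *= handle(t)
for t in gain:
    gain = 24 <= m
    gain += 38 % m
gain -= t[gain]

gain = 24 <= m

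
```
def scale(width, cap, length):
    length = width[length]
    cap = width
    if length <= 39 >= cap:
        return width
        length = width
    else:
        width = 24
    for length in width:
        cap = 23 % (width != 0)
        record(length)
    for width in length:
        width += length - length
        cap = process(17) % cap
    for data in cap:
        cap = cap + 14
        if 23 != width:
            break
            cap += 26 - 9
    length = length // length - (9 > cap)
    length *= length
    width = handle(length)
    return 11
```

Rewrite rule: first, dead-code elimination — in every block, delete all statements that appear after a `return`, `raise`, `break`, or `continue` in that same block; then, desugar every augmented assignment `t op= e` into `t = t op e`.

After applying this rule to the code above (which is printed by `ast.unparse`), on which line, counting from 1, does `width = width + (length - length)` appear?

12

Transformed code:
def scale(width, cap, length):
    length = width[length]
    cap = width
    if length <= 39 >= cap:
        return width
    else:
        width = 24
    for length in width:
        cap = 23 % (width != 0)
        record(length)
    for width in length:
        width = width + (length - length)
        cap = process(17) % cap
    for data in cap:
        cap = cap + 14
        if 23 != width:
            break
    length = length // length - (9 > cap)
    length = length * length
    width = handle(length)
    return 11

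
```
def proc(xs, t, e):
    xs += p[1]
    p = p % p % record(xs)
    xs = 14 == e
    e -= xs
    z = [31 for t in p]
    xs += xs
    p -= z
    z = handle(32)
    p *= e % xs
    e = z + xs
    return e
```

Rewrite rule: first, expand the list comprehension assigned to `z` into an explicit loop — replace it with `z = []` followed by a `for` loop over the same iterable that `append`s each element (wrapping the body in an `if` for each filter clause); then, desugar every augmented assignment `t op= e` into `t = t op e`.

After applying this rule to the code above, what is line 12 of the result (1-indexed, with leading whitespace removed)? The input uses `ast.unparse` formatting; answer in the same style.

p = p * (e % xs)

Transformed code:
def proc(xs, t, e):
    xs = xs + p[1]
    p = p % p % record(xs)
    xs = 14 == e
    e = e - xs
    z = []
    for t in p:
        z.append(31)
    xs = xs + xs
    p = p - z
    z = handle(32)
    p = p * (e % xs)
    e = z + xs
    return e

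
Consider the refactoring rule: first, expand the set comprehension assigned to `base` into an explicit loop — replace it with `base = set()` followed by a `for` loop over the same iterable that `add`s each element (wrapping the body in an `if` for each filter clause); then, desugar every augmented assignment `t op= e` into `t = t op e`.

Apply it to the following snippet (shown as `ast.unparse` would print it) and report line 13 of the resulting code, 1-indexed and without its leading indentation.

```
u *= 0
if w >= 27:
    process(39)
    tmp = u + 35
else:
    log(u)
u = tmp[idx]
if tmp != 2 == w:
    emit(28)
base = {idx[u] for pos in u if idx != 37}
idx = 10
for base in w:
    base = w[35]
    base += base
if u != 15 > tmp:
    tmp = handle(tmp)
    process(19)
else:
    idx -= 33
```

Transformed code:
u = u * 0
if w >= 27:
    process(39)
    tmp = u + 35
else:
    log(u)
u = tmp[idx]
if tmp != 2 == w:
    emit(28)
base = set()
for pos in u:
    if idx != 37:
        base.add(idx[u])
idx = 10
for base in w:
    base = w[35]
    base = base + base
if u != 15 > tmp:
    tmp = handle(tmp)
    process(19)
else:
    idx = idx - 33

base.add(idx[u])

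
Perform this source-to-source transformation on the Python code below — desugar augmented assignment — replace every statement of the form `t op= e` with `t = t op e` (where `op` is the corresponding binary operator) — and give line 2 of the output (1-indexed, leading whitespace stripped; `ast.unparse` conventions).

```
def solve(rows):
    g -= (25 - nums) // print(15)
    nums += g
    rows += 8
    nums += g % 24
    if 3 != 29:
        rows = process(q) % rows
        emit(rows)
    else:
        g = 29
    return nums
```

Transformed code:
def solve(rows):
    g = g - (25 - nums) // print(15)
    nums = nums + g
    rows = rows + 8
    nums = nums + g % 24
    if 3 != 29:
        rows = process(q) % rows
        emit(rows)
    else:
        g = 29
    return nums

g = g - (25 - nums) // print(15)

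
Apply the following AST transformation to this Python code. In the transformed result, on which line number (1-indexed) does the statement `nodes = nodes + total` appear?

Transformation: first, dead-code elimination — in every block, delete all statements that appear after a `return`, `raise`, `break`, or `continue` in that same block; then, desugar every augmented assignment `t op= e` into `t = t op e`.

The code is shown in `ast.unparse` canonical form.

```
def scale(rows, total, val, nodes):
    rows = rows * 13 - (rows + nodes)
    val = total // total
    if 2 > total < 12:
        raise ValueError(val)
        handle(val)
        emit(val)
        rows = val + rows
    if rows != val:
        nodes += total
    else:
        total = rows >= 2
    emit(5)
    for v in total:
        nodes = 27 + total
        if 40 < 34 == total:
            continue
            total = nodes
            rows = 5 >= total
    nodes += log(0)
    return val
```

Transformed code:
def scale(rows, total, val, nodes):
    rows = rows * 13 - (rows + nodes)
    val = total // total
    if 2 > total < 12:
        raise ValueError(val)
    if rows != val:
        nodes = nodes + total
    else:
        total = rows >= 2
    emit(5)
    for v in total:
        nodes = 27 + total
        if 40 < 34 == total:
            continue
    nodes = nodes + log(0)
    return val

7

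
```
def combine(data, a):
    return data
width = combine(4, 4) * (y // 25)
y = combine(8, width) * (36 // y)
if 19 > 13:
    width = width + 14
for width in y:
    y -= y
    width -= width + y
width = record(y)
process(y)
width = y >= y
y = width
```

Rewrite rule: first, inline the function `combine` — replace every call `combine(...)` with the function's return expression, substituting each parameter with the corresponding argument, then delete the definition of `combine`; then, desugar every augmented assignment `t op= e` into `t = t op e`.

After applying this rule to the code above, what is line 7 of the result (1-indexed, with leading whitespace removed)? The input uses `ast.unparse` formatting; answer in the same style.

Transformed code:
width = 4 * (y // 25)
y = 8 * (36 // y)
if 19 > 13:
    width = width + 14
for width in y:
    y = y - y
    width = width - (width + y)
width = record(y)
process(y)
width = y >= y
y = width

width = width - (width + y)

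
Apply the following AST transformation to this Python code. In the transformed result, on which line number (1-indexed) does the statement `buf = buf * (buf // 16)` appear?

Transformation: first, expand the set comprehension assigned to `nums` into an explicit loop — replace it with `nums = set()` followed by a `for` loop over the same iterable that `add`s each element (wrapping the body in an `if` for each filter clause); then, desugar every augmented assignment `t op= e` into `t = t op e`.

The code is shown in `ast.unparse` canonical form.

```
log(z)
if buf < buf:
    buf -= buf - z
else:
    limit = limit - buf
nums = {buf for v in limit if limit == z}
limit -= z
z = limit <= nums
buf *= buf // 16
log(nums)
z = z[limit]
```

12

Transformed code:
log(z)
if buf < buf:
    buf = buf - (buf - z)
else:
    limit = limit - buf
nums = set()
for v in limit:
    if limit == z:
        nums.add(buf)
limit = limit - z
z = limit <= nums
buf = buf * (buf // 16)
log(nums)
z = z[limit]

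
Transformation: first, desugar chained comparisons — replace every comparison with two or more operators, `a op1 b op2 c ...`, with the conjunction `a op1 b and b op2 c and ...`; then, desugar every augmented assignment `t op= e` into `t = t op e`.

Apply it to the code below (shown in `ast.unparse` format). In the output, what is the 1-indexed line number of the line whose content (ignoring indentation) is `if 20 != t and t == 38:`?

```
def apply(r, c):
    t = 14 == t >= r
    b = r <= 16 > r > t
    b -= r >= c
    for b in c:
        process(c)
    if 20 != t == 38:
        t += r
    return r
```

Transformed code:
def apply(r, c):
    t = 14 == t and t >= r
    b = r <= 16 and 16 > r and (r > t)
    b = b - (r >= c)
    for b in c:
        process(c)
    if 20 != t and t == 38:
        t = t + r
    return r

7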